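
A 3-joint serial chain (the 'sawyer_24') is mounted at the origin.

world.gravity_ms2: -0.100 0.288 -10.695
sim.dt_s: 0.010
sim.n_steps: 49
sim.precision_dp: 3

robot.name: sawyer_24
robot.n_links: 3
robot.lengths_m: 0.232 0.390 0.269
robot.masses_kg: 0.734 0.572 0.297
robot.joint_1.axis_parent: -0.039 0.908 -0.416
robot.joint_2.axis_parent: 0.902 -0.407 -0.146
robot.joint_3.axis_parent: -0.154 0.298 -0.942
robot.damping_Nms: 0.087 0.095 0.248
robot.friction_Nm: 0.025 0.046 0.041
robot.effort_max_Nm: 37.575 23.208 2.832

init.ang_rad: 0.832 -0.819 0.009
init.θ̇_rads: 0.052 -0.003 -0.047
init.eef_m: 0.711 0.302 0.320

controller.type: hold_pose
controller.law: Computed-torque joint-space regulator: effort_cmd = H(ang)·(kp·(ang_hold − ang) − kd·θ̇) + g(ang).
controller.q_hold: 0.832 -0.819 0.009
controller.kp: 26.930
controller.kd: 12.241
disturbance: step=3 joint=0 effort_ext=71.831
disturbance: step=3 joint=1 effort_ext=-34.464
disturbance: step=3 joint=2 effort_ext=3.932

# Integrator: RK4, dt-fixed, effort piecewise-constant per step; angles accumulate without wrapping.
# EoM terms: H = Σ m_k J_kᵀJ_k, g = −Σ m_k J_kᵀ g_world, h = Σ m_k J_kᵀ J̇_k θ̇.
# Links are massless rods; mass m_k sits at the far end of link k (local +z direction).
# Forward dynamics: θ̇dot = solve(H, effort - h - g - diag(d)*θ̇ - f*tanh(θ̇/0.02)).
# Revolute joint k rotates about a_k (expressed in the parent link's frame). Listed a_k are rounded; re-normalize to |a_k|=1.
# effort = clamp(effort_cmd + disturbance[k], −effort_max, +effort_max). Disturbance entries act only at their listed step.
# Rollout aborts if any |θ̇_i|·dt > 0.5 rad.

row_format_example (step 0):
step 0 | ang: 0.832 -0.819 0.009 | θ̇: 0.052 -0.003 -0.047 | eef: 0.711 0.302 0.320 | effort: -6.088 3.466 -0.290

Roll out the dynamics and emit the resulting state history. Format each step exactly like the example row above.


step 1 | ang: 0.832 -0.819 0.010 | θ̇: 0.055 -0.018 -0.336 | eef: 0.711 0.302 0.320 | effort: -6.060 3.461 -0.285
step 2 | ang: 0.833 -0.819 0.011 | θ̇: 0.052 -0.026 -0.462 | eef: 0.711 0.302 0.319 | effort: -6.033 3.458 -0.282
step 3 | ang: 0.833 -0.819 0.012 | θ̇: 0.048 -0.030 -0.516 | eef: 0.711 0.302 0.319 | effort: 37.575 -23.208 2.832
step 4 | ang: 0.837 -0.823 0.021 | θ̇: 0.864 -0.925 0.166 | eef: 0.712 0.303 0.314 | effort: -11.378 6.747 -0.638
step 5 | ang: 0.846 -0.832 0.020 | θ̇: 0.752 -0.788 0.392 | eef: 0.715 0.304 0.304 | effort: -10.826 6.378 -0.604
step 6 | ang: 0.853 -0.839 0.020 | θ̇: 0.654 -0.672 0.480 | eef: 0.717 0.305 0.296 | effort: -10.327 6.049 -0.572
step 7 | ang: 0.859 -0.846 0.020 | θ̇: 0.567 -0.573 0.514 | eef: 0.718 0.306 0.288 | effort: -9.876 5.757 -0.543
step 8 | ang: 0.864 -0.851 0.020 | θ̇: 0.488 -0.486 0.526 | eef: 0.720 0.307 0.282 | effort: -9.468 5.495 -0.516
step 9 | ang: 0.869 -0.856 0.020 | θ̇: 0.418 -0.410 0.530 | eef: 0.721 0.307 0.276 | effort: -9.100 5.262 -0.492
step 10 | ang: 0.873 -0.860 0.020 | θ̇: 0.354 -0.342 0.530 | eef: 0.722 0.308 0.272 | effort: -8.768 5.053 -0.470
step 11 | ang: 0.877 -0.864 0.020 | θ̇: 0.297 -0.283 0.529 | eef: 0.722 0.308 0.268 | effort: -8.468 4.867 -0.451
step 12 | ang: 0.880 -0.866 0.020 | θ̇: 0.246 -0.230 0.527 | eef: 0.723 0.308 0.264 | effort: -8.198 4.701 -0.433
step 13 | ang: 0.882 -0.869 0.019 | θ̇: 0.200 -0.184 0.526 | eef: 0.724 0.309 0.262 | effort: -7.955 4.552 -0.417
step 14 | ang: 0.884 -0.871 0.019 | θ̇: 0.159 -0.143 0.525 | eef: 0.724 0.309 0.259 | effort: -7.735 4.418 -0.403
step 15 | ang: 0.886 -0.872 0.019 | θ̇: 0.122 -0.106 0.524 | eef: 0.724 0.309 0.258 | effort: -7.538 4.299 -0.390
step 16 | ang: 0.887 -0.873 0.019 | θ̇: 0.089 -0.074 0.523 | eef: 0.725 0.309 0.256 | effort: -7.360 4.193 -0.379
step 17 | ang: 0.888 -0.874 0.019 | θ̇: 0.060 -0.046 0.522 | eef: 0.725 0.309 0.255 | effort: -7.199 4.098 -0.368
step 18 | ang: 0.888 -0.875 0.019 | θ̇: 0.035 -0.022 0.522 | eef: 0.725 0.309 0.255 | effort: -7.055 4.014 -0.359
step 19 | ang: 0.889 -0.875 0.018 | θ̇: 0.012 -0.001 0.523 | eef: 0.725 0.309 0.254 | effort: -6.925 3.941 -0.351
step 20 | ang: 0.889 -0.875 0.018 | θ̇: -0.008 0.017 0.528 | eef: 0.725 0.309 0.254 | effort: -6.810 3.877 -0.344
step 21 | ang: 0.889 -0.875 0.018 | θ̇: -0.026 0.032 0.533 | eef: 0.725 0.309 0.254 | effort: -6.707 3.822 -0.338
step 22 | ang: 0.889 -0.875 0.017 | θ̇: -0.041 0.045 0.531 | eef: 0.725 0.309 0.254 | effort: -6.616 3.773 -0.332
step 23 | ang: 0.889 -0.875 0.017 | θ̇: -0.054 0.055 0.524 | eef: 0.725 0.309 0.254 | effort: -6.534 3.731 -0.327
step 24 | ang: 0.888 -0.875 0.017 | θ̇: -0.065 0.064 0.519 | eef: 0.725 0.309 0.255 | effort: -6.461 3.694 -0.323
step 25 | ang: 0.888 -0.874 0.016 | θ̇: -0.075 0.071 0.515 | eef: 0.725 0.309 0.255 | effort: -6.395 3.662 -0.319
step 26 | ang: 0.887 -0.874 0.016 | θ̇: -0.084 0.078 0.513 | eef: 0.725 0.309 0.256 | effort: -6.336 3.633 -0.315
step 27 | ang: 0.886 -0.873 0.015 | θ̇: -0.091 0.083 0.511 | eef: 0.724 0.309 0.257 | effort: -6.283 3.607 -0.312
step 28 | ang: 0.886 -0.873 0.015 | θ̇: -0.097 0.088 0.510 | eef: 0.724 0.309 0.258 | effort: -6.235 3.584 -0.309
step 29 | ang: 0.885 -0.872 0.015 | θ̇: -0.102 0.092 0.510 | eef: 0.724 0.309 0.259 | effort: -6.192 3.564 -0.307
step 30 | ang: 0.884 -0.872 0.014 | θ̇: -0.106 0.096 0.509 | eef: 0.724 0.309 0.259 | effort: -6.154 3.546 -0.304
step 31 | ang: 0.883 -0.871 0.014 | θ̇: -0.110 0.098 0.509 | eef: 0.724 0.309 0.260 | effort: -6.119 3.530 -0.302
step 32 | ang: 0.882 -0.870 0.013 | θ̇: -0.113 0.101 0.509 | eef: 0.723 0.309 0.261 | effort: -6.088 3.516 -0.301
step 33 | ang: 0.881 -0.869 0.013 | θ̇: -0.115 0.102 0.509 | eef: 0.723 0.309 0.262 | effort: -6.060 3.503 -0.299
step 34 | ang: 0.880 -0.869 0.012 | θ̇: -0.117 0.104 0.510 | eef: 0.723 0.309 0.264 | effort: -6.035 3.492 -0.298
step 35 | ang: 0.879 -0.868 0.012 | θ̇: -0.118 0.105 0.510 | eef: 0.723 0.309 0.265 | effort: -6.013 3.483 -0.296
step 36 | ang: 0.878 -0.867 0.012 | θ̇: -0.119 0.105 0.510 | eef: 0.722 0.309 0.266 | effort: -5.992 3.474 -0.295
step 37 | ang: 0.877 -0.866 0.011 | θ̇: -0.119 0.106 0.511 | eef: 0.722 0.309 0.267 | effort: -5.974 3.467 -0.294
step 38 | ang: 0.876 -0.866 0.011 | θ̇: -0.119 0.106 0.511 | eef: 0.722 0.309 0.268 | effort: -5.957 3.461 -0.293
step 39 | ang: 0.875 -0.865 0.010 | θ̇: -0.119 0.106 0.512 | eef: 0.722 0.309 0.269 | effort: -5.942 3.455 -0.293
step 40 | ang: 0.874 -0.864 0.010 | θ̇: -0.118 0.105 0.512 | eef: 0.721 0.309 0.270 | effort: -5.929 3.450 -0.292
step 41 | ang: 0.873 -0.863 0.009 | θ̇: -0.118 0.105 0.513 | eef: 0.721 0.309 0.271 | effort: -5.917 3.446 -0.291
step 42 | ang: 0.872 -0.863 0.009 | θ̇: -0.117 0.104 0.513 | eef: 0.721 0.309 0.272 | effort: -5.906 3.443 -0.291
step 43 | ang: 0.871 -0.862 0.009 | θ̇: -0.116 0.103 0.514 | eef: 0.721 0.309 0.273 | effort: -5.896 3.440 -0.290
step 44 | ang: 0.870 -0.861 0.008 | θ̇: -0.115 0.103 0.514 | eef: 0.720 0.309 0.274 | effort: -5.887 3.437 -0.290
step 45 | ang: 0.869 -0.860 0.008 | θ̇: -0.114 0.102 0.515 | eef: 0.720 0.309 0.275 | effort: -5.879 3.435 -0.289
step 46 | ang: 0.868 -0.860 0.007 | θ̇: -0.112 0.101 0.515 | eef: 0.720 0.309 0.276 | effort: -5.872 3.433 -0.289
step 47 | ang: 0.868 -0.859 0.007 | θ̇: -0.111 0.099 0.516 | eef: 0.720 0.309 0.277 | effort: -5.866 3.432 -0.289
step 48 | ang: 0.867 -0.858 0.006 | θ̇: -0.109 0.098 0.516 | eef: 0.719 0.309 0.278 | effort: -5.860 3.431 -0.289
step 49 | ang: 0.866 -0.858 0.006 | θ̇: -0.108 0.097 0.517 | eef: 0.719 0.309 0.279


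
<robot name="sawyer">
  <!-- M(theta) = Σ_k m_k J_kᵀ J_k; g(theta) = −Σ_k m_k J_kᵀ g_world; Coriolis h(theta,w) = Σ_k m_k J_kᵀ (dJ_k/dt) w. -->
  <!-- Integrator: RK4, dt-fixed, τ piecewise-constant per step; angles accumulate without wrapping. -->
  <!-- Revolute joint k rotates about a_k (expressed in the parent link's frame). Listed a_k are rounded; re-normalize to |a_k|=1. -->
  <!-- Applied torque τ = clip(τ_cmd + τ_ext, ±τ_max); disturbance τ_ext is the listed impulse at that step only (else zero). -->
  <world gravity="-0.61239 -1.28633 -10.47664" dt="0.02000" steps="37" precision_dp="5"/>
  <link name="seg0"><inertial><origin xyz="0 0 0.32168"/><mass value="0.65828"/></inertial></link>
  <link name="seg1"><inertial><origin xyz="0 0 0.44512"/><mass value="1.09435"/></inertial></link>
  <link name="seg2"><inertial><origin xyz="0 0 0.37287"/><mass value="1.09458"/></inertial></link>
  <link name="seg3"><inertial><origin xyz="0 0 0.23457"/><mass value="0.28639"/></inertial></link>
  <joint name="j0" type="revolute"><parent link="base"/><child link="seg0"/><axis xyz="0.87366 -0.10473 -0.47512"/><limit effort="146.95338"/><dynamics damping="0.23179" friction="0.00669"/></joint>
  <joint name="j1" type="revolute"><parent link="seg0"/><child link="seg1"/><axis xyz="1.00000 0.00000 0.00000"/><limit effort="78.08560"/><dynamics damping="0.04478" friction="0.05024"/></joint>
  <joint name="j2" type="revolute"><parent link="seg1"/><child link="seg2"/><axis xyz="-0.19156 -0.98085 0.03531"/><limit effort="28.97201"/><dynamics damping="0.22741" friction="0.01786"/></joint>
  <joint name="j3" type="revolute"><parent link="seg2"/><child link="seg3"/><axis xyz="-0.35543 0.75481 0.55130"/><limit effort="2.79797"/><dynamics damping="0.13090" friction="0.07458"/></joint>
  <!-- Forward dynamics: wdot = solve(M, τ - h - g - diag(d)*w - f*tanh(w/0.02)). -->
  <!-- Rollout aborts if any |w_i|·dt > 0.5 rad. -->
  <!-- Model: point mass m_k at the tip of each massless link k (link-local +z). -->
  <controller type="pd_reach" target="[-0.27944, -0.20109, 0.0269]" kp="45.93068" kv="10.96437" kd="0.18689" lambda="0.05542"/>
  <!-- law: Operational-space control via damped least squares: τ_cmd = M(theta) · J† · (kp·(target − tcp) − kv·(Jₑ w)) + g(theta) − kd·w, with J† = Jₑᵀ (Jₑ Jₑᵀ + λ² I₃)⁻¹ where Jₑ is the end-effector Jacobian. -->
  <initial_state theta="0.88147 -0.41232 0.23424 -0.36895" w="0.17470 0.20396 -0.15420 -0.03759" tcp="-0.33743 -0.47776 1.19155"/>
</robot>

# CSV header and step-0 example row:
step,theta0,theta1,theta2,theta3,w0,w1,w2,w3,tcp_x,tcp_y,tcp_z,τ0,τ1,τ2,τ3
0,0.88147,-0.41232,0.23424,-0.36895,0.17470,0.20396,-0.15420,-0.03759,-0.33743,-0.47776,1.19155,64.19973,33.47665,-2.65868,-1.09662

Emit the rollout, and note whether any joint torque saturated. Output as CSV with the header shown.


step,theta0,theta1,theta2,theta3,w0,w1,w2,w3,tcp_x,tcp_y,tcp_z,τ0,τ1,τ2,τ3
1,0.93717,-0.46259,0.23140,-0.39470,5.24347,-5.02397,-0.01795,-2.26061,-0.33905,-0.48316,1.18151,49.07170,26.03235,-2.12711,-0.48547
2,1.07263,-0.59101,0.24004,-0.43465,8.13000,-7.57854,0.97572,-1.64184,-0.33852,-0.48660,1.15802,30.79094,15.05739,-0.03418,-0.57201
3,1.24923,-0.75111,0.27163,-0.46124,9.44914,-8.30958,2.17596,-1.04737,-0.33554,-0.49120,1.12185,11.43359,3.02408,1.89512,-0.59544
4,1.44248,-0.91573,0.32440,-0.48070,9.86835,-8.13218,3.04806,-0.95489,-0.33230,-0.49722,1.07418,-4.09757,-6.30916,3.27984,-0.49495
5,1.63950,-1.07310,0.39028,-0.50069,9.85685,-7.62819,3.48684,-1.08616,-0.32999,-0.50388,1.01787,-14.87956,-12.39895,4.22918,-0.36423
6,1.83440,-1.21968,0.46139,-0.52348,9.66039,-7.06096,3.58645,-1.22130,-0.32887,-0.51046,0.95617,-21.75442,-16.06377,4.86858,-0.25582
7,2.02473,-1.35529,0.53218,-0.54842,9.39469,-6.52757,3.46864,-1.29355,-0.32890,-0.51645,0.89192,-25.76261,-18.19477,5.29013,-0.17984
8,2.20967,-1.48094,0.59932,-0.57422,9.11307,-6.05593,3.23066,-1.30273,-0.32999,-0.52152,0.82726,-27.74948,-19.43128,5.56516,-0.13216
9,2.38915,-1.59788,0.66110,-0.59975,8.84016,-5.64874,2.93942,-1.26431,-0.33204,-0.52541,0.76371,-28.34347,-20.17178,5.74652,-0.10663
10,2.56343,-1.70734,0.71691,-0.62420,8.58738,-5.30123,2.63738,-1.19357,-0.33492,-0.52796,0.70227,-28.00109,-20.64775,5.86926,-0.09787
11,2.73297,-1.81044,0.76681,-0.64705,8.36001,-5.00767,2.34944,-1.10281,-0.33848,-0.52905,0.64355,-27.05070,-20.98744,5.95376,-0.10140
12,2.89829,-1.90820,0.81121,-0.66798,8.16058,-4.76329,2.08869,-1.00171,-0.34255,-0.52863,0.58787,-25.72607,-21.25911,6.01020,-0.11351
13,3.05994,-2.00154,0.85072,-0.68687,7.99043,-4.56464,1.86067,-0.89785,-0.34697,-0.52669,0.53539,-24.19171,-21.49784,6.04250,-0.13113
14,3.21852,-2.09137,0.88600,-0.70371,7.85055,-4.40945,1.66625,-0.79716,-0.35158,-0.52328,0.48613,-22.56208,-21.72162,6.05097,-0.15188
15,3.37463,-2.17853,0.91772,-0.71863,7.74198,-4.29651,1.50371,-0.70428,-0.35626,-0.51845,0.44009,-20.91640,-21.94066,6.03378,-0.17395
16,3.52892,-2.26386,0.94647,-0.73181,7.66615,-4.22559,1.36988,-0.62300,-0.36090,-0.51230,0.39719,-19.31009,-22.16285,5.98747,-0.19601
17,3.68204,-2.34820,0.97280,-0.74352,7.62491,-4.19757,1.26084,-0.55687,-0.36542,-0.50497,0.35739,-17.78340,-22.39653,5.90657,-0.21708
18,3.83472,-2.43242,0.99714,-0.75412,7.62053,-4.21448,1.17215,-0.50994,-0.36978,-0.49661,0.32064,-16.36778,-22.65115,5.78248,-0.23636
19,3.98770,-2.51747,1.01986,-0.76405,7.65498,-4.27945,1.09861,-0.48789,-0.37397,-0.48741,0.28690,-15.08978,-22.93415,5.60125,-0.25302
20,4.14177,-2.60433,1.04119,-0.77388,7.72824,-4.39619,1.03350,-0.49965,-0.37800,-0.47761,0.25618,-13.97110,-23.23859,5.33975,-0.26597
21,4.29764,-2.69405,1.06121,-0.78446,7.83381,-4.56681,0.96699,-0.55987,-0.38193,-0.46752,0.22851,-13.01998,-23.50623,4.96043,-0.27356
22,4.45574,-2.78767,1.07971,-0.79699,7.94885,-4.78595,0.88333,-0.69161,-0.38582,-0.45750,0.20397,-12.20135,-23.53274,4.40953,-0.27342
23,4.61571,-2.88590,1.09613,-0.81322,8.01551,-5.02701,0.75738,-0.92562,-0.38974,-0.44806,0.18275,-11.37047,-22.78619,3.64174,-0.26342
24,4.77545,-2.98847,1.10926,-0.83545,7.91902,-5.21838,0.55528,-1.28258,-0.39368,-0.43986,0.16509,-10.21625,-20.31720,2.72164,-0.24642
25,4.93003,-3.09306,1.11733,-0.86577,7.50247,-5.22959,0.25386,-1.71847,-0.39744,-0.43372,0.15119,-8.45928,-15.46670,1.96162,-0.23970
26,5.07200,-3.19466,1.11863,-0.90419,6.68081,-4.92744,-0.11637,-2.07276,-0.40065,-0.43044,0.14091,-6.35527,-9.26787,1.75289,-0.27491
27,5.19424,-3.28679,1.11270,-0.94717,5.56340,-4.29566,-0.46446,-2.17270,-0.40299,-0.43039,0.13345,-4.61476,-3.89836,2.11392,-0.36741
28,5.29313,-3.36403,1.10075,-0.98960,4.36556,-3.44712,-0.71677,-2.02983,-0.40439,-0.43312,0.12754,-3.67316,-0.59881,2.73801,-0.48955
29,5.36879,-3.42350,1.08495,-1.02778,3.24136,-2.51882,-0.85175,-1.76612,-0.40501,-0.43747,0.12194,-3.47876,0.69049,3.33911,-0.60324
30,5.42335,-3.46459,1.06745,-1.06049,2.24677,-1.60627,-0.89002,-1.49699,-0.40503,-0.44214,0.11586,-3.75595,0.55994,3.79225,-0.68555
31,5.45945,-3.48815,1.04985,-1.08826,1.38412,-0.76156,-0.86592,-1.27998,-0.40455,-0.44602,0.10895,-4.23059,-0.39025,4.08583,-0.73263
32,5.47956,-3.49578,1.03307,-1.11231,0.63870,-0.00861,-0.81158,-1.13051,-0.40366,-0.44845,0.10120,-4.71232,-1.71586,4.25418,-0.75061
33,5.48590,-3.48943,1.01746,-1.13401,0.00104,0.63887,-0.75122,-1.04688,-0.40243,-0.44914,0.09277,-5.09766,-3.12977,4.33715,-0.74791
34,5.48044,-3.47115,1.00298,-1.15455,-0.54893,1.18818,-0.70018,-1.01376,-0.40095,-0.44809,0.08388,-5.34907,-4.48524,4.37145,-0.73366
35,5.46476,-3.44282,0.98935,-1.17483,-1.02323,1.64627,-0.66690,-1.02044,-0.39933,-0.44550,0.07475,-5.46439,-5.71641,4.38081,-0.71388
36,5.44035,-3.40620,0.97618,-1.19557,-1.42544,2.01812,-0.65440,-1.05943,-0.39770,-0.44168,0.06555,-5.46793,-6.81651,4.37999,-0.69249
37,5.40864,-3.36298,0.96306,-1.21737,-1.75282,2.30657,-0.66170,-1.12424,-0.39621,-0.43695,0.05642,,,,
# any joint saturated: no


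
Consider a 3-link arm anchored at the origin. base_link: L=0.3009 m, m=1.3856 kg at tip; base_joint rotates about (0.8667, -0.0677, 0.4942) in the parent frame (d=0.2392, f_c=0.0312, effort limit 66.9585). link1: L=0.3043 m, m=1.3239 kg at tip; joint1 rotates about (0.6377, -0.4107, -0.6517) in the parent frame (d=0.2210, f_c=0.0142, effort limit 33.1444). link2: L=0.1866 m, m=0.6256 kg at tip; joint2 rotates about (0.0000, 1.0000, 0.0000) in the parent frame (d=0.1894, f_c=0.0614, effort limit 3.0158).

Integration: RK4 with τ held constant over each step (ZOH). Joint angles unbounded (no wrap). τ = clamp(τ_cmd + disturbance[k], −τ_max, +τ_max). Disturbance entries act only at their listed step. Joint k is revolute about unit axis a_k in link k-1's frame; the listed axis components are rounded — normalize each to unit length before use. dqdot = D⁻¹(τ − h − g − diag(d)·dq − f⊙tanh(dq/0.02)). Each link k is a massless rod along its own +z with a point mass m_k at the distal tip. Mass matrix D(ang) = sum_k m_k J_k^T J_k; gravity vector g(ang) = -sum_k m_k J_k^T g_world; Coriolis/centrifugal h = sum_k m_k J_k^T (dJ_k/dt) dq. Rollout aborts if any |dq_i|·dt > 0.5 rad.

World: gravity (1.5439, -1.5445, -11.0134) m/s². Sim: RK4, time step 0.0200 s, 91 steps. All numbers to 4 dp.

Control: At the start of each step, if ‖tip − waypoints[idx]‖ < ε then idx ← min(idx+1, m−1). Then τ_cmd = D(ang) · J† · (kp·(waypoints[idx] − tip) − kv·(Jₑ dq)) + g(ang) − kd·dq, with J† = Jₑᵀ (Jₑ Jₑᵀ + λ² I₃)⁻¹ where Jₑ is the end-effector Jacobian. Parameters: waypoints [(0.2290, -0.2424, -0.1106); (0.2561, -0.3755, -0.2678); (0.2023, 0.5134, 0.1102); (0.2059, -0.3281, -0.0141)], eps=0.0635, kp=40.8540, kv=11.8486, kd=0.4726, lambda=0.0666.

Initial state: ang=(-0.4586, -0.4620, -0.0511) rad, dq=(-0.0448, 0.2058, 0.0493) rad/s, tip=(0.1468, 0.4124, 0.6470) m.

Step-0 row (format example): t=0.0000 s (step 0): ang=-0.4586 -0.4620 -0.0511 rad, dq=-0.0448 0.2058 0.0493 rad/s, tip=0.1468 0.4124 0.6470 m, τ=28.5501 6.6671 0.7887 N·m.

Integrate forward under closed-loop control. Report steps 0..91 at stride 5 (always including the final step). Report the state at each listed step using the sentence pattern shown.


t=0.1000 s (step 5): ang=-0.1025 -0.8753 0.2690 rad, dq=5.0614 -3.9575 5.2112 rad/s, tip=0.1406 0.3547 0.6318 m, τ=13.6598 6.3165 -0.9920 N·m.
t=0.2000 s (step 10): ang=0.3692 -1.1164 0.7167 rad, dq=4.2038 -1.2855 3.8211 rad/s, tip=0.0737 0.2087 0.6257 m, τ=-4.4547 1.0992 0.1771 N·m.
t=0.3000 s (step 15): ang=0.7370 -1.1878 1.0644 rad, dq=3.2130 -0.3028 3.2191 rad/s, tip=0.0409 0.0579 0.5975 m, τ=-8.8302 -0.3084 -0.0732 N·m.
t=0.4000 s (step 20): ang=1.0209 -1.1964 1.3650 rad, dq=2.5056 0.0735 2.8184 rad/s, tip=0.0414 -0.0621 0.5436 m, τ=-10.9527 -1.0705 -0.4028 N·m.
t=0.5000 s (step 25): ang=1.2431 -1.1799 1.6289 rad, dq=1.9580 0.2392 2.4760 rad/s, tip=0.0577 -0.1485 0.4778 m, τ=-12.2790 -1.6145 -0.6557 N·m.
t=0.6000 s (step 30): ang=1.4149 -1.1512 1.8612 rad, dq=1.4857 0.3284 2.1864 rad/s, tip=0.0796 -0.2070 0.4110 m, τ=-13.0954 -2.0356 -0.8341 N·m.
t=0.7000 s (step 35): ang=1.5414 -1.1156 2.0676 rad, dq=1.0480 0.3815 1.9537 rad/s, tip=0.1010 -0.2445 0.3496 m, τ=-13.5396 -2.3468 -0.9539 N·m.
t=0.8000 s (step 40): ang=1.6259 -1.0761 2.2527 rad, dq=0.6566 0.4023 1.7520 rad/s, tip=0.1188 -0.2679 0.2972 m, τ=-13.3756 -2.4770 -1.0167 N·m.
t=0.9000 s (step 45): ang=1.6815 -1.0396 2.4140 rad, dq=0.5387 0.2934 1.4366 rad/s, tip=0.1316 -0.2838 0.2542 m, τ=-11.2516 -2.0628 -0.9882 N·m.
t=1.0000 s (step 50): ang=1.7591 -1.0268 2.5302 rad, dq=1.1164 -0.0441 0.8791 rad/s, tip=0.1428 -0.2987 0.2137 m, τ=-8.6921 -1.4935 -0.9388 N·m.
t=1.1000 s (step 55): ang=1.9092 -1.0430 2.5954 rad, dq=1.8246 -0.2365 0.4788 rad/s, tip=0.1607 -0.3128 0.1637 m, τ=-9.8320 -1.9695 -1.0721 N·m.
t=1.2000 s (step 60): ang=2.1051 -1.0679 2.6342 rad, dq=2.0003 -0.2469 0.3259 rad/s, tip=0.1857 -0.3183 0.1056 m, τ=-11.5731 -2.6019 -1.2322 N·m.
t=1.3000 s (step 65): ang=2.2941 -1.0922 2.6636 rad, dq=1.7279 -0.2443 0.2716 rad/s, tip=0.2107 -0.3117 0.0516 m, τ=-11.9681 -2.7897 -1.2893 N·m.
t=1.4000 s (step 70): ang=2.4451 -1.1180 2.6892 rad, dq=1.2845 -0.2752 0.2415 rad/s, tip=0.2296 -0.2982 0.0097 m, τ=-11.2333 -2.5857 -1.2594 N·m.
t=1.5000 s (step 75): ang=2.5521 -1.1477 2.7119 rad, dq=0.8667 -0.3175 0.2132 rad/s, tip=0.2411 -0.2843 -0.0191 m, τ=-10.0958 -2.2180 -1.1960 N·m.
t=1.6000 s (step 80): ang=2.6222 -1.1810 2.7318 rad, dq=0.5526 -0.3481 0.1849 rad/s, tip=0.2465 -0.2732 -0.0379 m, τ=-9.0660 -1.8548 -1.1361 N·m.
t=1.7000 s (step 85): ang=2.6663 -1.2165 2.7489 rad, dq=0.3442 -0.3596 0.1588 rad/s, tip=0.2479 -0.2653 -0.0501 m, τ=-8.3208 -1.5609 -1.0927 N·m.
t=1.8000 s (step 90): ang=2.6598 -1.2405 2.8136 rad, dq=-0.8120 -0.0818 1.3013 rad/s, tip=0.2464 -0.2625 -0.0595 m, τ=-13.2315 -2.6284 -1.1907 N·m.
t=1.8200 s (step 91): ang=2.6413 -1.2422 2.8401 rad, dq=-1.0330 -0.0924 1.3456 rad/s, tip=0.2450 -0.2643 -0.0602 m.


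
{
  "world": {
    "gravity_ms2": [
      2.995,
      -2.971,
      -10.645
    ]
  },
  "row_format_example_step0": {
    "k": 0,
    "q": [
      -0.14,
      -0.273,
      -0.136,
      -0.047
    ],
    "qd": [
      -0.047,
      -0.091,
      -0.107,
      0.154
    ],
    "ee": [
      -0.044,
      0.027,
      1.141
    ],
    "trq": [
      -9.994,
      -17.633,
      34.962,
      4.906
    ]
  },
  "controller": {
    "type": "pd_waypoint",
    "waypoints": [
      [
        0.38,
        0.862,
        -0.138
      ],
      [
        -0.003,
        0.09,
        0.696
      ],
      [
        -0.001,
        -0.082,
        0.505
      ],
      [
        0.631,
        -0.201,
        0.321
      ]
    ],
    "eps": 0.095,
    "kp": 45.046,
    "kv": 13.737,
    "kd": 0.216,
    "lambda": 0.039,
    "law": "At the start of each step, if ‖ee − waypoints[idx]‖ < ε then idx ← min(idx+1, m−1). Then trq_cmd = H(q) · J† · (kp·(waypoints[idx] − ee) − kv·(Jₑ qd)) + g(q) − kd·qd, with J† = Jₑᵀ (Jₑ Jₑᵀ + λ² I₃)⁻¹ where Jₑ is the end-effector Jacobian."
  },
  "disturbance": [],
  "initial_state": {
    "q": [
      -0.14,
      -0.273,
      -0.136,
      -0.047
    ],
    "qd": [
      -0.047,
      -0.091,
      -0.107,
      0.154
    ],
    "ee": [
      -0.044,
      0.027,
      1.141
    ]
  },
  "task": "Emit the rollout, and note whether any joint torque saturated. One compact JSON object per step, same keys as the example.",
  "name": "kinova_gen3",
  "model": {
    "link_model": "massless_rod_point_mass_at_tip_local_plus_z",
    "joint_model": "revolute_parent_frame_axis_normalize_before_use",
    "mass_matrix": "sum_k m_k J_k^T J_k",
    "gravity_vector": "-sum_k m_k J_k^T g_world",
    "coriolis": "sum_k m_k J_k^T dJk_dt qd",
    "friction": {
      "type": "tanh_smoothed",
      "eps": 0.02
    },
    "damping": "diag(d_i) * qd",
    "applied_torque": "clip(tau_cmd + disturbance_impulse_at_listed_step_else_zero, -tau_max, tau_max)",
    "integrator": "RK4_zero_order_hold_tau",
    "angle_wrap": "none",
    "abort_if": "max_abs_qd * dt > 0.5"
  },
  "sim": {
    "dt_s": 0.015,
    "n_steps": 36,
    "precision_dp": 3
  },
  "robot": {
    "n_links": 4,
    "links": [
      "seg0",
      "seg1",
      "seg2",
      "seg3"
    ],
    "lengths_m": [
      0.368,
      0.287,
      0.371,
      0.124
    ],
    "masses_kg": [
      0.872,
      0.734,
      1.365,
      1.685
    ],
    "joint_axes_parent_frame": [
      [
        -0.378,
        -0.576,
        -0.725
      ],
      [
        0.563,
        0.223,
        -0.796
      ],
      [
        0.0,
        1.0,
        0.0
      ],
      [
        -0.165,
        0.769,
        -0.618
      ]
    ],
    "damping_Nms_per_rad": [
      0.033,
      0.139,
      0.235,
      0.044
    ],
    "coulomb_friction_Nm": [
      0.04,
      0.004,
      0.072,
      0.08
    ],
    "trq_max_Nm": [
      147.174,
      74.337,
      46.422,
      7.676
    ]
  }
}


{"k":1,"q":[-0.182,-0.355,-0.138,-0.048],"qd":[-5.755,-11.488,0.402,-0.464],"ee":[-0.042,0.031,1.139],"trq":[-3.763,-9.847,29.186,4.347]}
{"k":2,"q":[-0.298,-0.592,-0.099,-0.066],"qd":[-9.817,-19.941,5.79,-2.418],"ee":[-0.037,0.042,1.13],"trq":[4.79,-1.991,25.031,4.678]}
{"k":3,"q":[-0.441,-0.866,0.025,-0.097],"qd":[-9.264,-16.19,10.198,-1.301],"ee":[-0.029,0.058,1.115],"trq":[-2.977,4.459,21.444,4.097]}
{"k":4,"q":[-0.573,-1.069,0.189,-0.091],"qd":[-8.407,-11.172,11.386,2.223],"ee":[-0.018,0.079,1.094],"trq":[-6.963,9.393,18.818,2.786]}
{"k":5,"q":[-0.694,-1.207,0.361,-0.042],"qd":[-7.82,-7.562,11.537,4.286],"ee":[-0.007,0.103,1.064],"trq":[-0.541,11.66,16.459,1.832]}
{"k":6,"q":[-0.806,-1.299,0.532,0.026],"qd":[-7.181,-4.925,11.165,4.751],"ee":[0.005,0.128,1.026],"trq":[7.938,11.546,13.102,1.135]}
{"k":7,"q":[-0.908,-1.358,0.694,0.095],"qd":[-6.503,-3.008,10.554,4.407],"ee":[0.019,0.153,0.983],"trq":[14.185,9.872,8.78,0.491]}
{"k":8,"q":[-1.0,-1.391,0.847,0.157],"qd":[-5.823,-1.58,9.857,3.821],"ee":[0.034,0.178,0.937],"trq":[17.694,7.264,3.971,-0.157]}
{"k":9,"q":[-1.082,-1.406,0.989,0.21],"qd":[-5.149,-0.468,9.142,3.219],"ee":[0.051,0.202,0.889],"trq":[19.152,4.131,-0.865,-0.782]}
{"k":10,"q":[-1.154,-1.406,1.12,0.254],"qd":[-4.469,0.444,8.437,2.651],"ee":[0.068,0.227,0.841],"trq":[19.34,0.749,-5.413,-1.347]}
{"k":11,"q":[-1.216,-1.394,1.242,0.29],"qd":[-3.762,1.228,7.755,2.105],"ee":[0.085,0.252,0.792],"trq":[18.875,-2.714,-9.492,-1.822]}
{"k":12,"q":[-1.267,-1.37,1.353,0.318],"qd":[-3.001,1.925,7.101,1.546],"ee":[0.103,0.276,0.744],"trq":[18.225,-6.182,-13.019,-2.192]}
{"k":13,"q":[-1.306,-1.336,1.455,0.337],"qd":[-2.15,2.558,6.483,0.927],"ee":[0.12,0.301,0.697],"trq":[17.8,-9.679,-15.983,-2.45]}
{"k":14,"q":[-1.331,-1.294,1.547,0.346],"qd":[-1.166,3.126,5.91,0.197],"ee":[0.138,0.324,0.651],"trq":[18.079,-13.362,-18.428,-2.593]}
{"k":15,"q":[-1.34,-1.243,1.632,0.345],"qd":[0.009,3.617,5.357,-0.357],"ee":[0.156,0.347,0.607],"trq":[19.981,-17.708,-20.623,-2.725]}
{"k":16,"q":[-1.329,-1.186,1.708,0.334],"qd":[1.452,3.989,4.906,-1.236],"ee":[0.175,0.367,0.563],"trq":[24.873,-23.447,-22.474,-2.709]}
{"k":17,"q":[-1.293,-1.124,1.779,0.308],"qd":[3.308,4.178,4.579,-2.382],"ee":[0.194,0.384,0.521],"trq":[35.016,-31.96,-24.061,-2.55]}
{"k":18,"q":[-1.225,-1.062,1.846,0.265],"qd":[5.833,4.074,4.4,-3.582],"ee":[0.216,0.395,0.48],"trq":[39.95,-38.215,-23.727,-2.253]}
{"k":19,"q":[-1.117,-1.004,1.912,0.203],"qd":[8.48,3.611,4.412,-4.571],"ee":[0.239,0.398,0.443],"trq":[-25.885,-8.024,-18.669,-2.111]}
{"k":20,"q":[-1.008,-0.952,1.977,0.138],"qd":[6.022,3.449,4.242,-4.012],"ee":[0.262,0.391,0.41],"trq":[-73.243,13.781,-20.835,-2.551]}
{"k":21,"q":[-0.962,-0.897,2.035,0.093],"qd":[0.243,3.957,3.462,-1.945],"ee":[0.282,0.38,0.38],"trq":[-61.847,7.456,-25.121,-3.012]}
{"k":22,"q":[-0.992,-0.832,2.08,0.077],"qd":[-4.24,4.668,2.449,-0.352],"ee":[0.299,0.372,0.351],"trq":[-40.059,-2.309,-25.976,-3.097]}
{"k":23,"q":[-1.075,-0.757,2.109,0.078],"qd":[-6.717,5.366,1.462,0.376],"ee":[0.314,0.371,0.323],"trq":[-22.379,-9.762,-24.167,-2.848]}
{"k":24,"q":[-1.183,-0.672,2.124,0.085],"qd":[-7.673,5.97,0.532,0.705],"ee":[0.326,0.377,0.295],"trq":[-10.018,-15.223,-21.066,-2.442]}
{"k":25,"q":[-1.299,-0.58,2.126,0.098],"qd":[-7.688,6.385,-0.358,1.032],"ee":[0.336,0.389,0.266],"trq":[-1.889,-19.296,-17.445,-2.019]}
{"k":26,"q":[-1.411,-0.483,2.115,0.115],"qd":[-7.219,6.528,-1.153,1.213],"ee":[0.345,0.406,0.239],"trq":[3.19,-22.289,-13.597,-1.562]}
{"k":27,"q":[-1.514,-0.385,2.092,0.133],"qd":[-6.563,6.386,-1.824,1.26],"ee":[0.353,0.427,0.212],"trq":[6.152,-24.373,-9.817,-1.1]}
{"k":28,"q":[-1.607,-0.292,2.061,0.151],"qd":[-5.884,6.016,-2.34,1.145],"ee":[0.359,0.449,0.186],"trq":[7.681,-25.719,-6.361,-0.652]}
{"k":29,"q":[-1.69,-0.206,2.023,0.167],"qd":[-5.254,5.506,-2.698,0.908],"ee":[0.365,0.473,0.161],"trq":[8.25,-26.495,-3.415,-0.244]}
{"k":30,"q":[-1.765,-0.128,1.981,0.178],"qd":[-4.694,4.94,-2.914,0.61],"ee":[0.37,0.497,0.138],"trq":[8.177,-26.854,-1.06,0.102]}
{"k":31,"q":[-1.832,-0.058,1.936,0.185],"qd":[-4.205,4.378,-3.016,0.307],"ee":[0.374,0.52,0.116],"trq":[7.678,-26.921,0.716,0.378]}
{"k":32,"q":[-1.891,0.004,1.891,0.188],"qd":[-3.781,3.854,-3.03,0.036],"ee":[0.378,0.543,0.096],"trq":[6.909,-26.79,1.984,0.585]}
{"k":33,"q":[-1.945,0.058,1.846,0.188],"qd":[-3.413,3.386,-3.013,0.037],"ee":[0.381,0.565,0.077],"trq":[5.981,-26.528,2.734,0.667]}
{"k":34,"q":[-1.994,0.106,1.801,0.187],"qd":[-3.092,2.974,-2.934,-0.072],"ee":[0.383,0.585,0.06],"trq":[4.981,-26.192,3.263,0.745]}
{"k":35,"q":[-2.038,0.148,1.758,0.186],"qd":[-2.811,2.616,-2.832,-0.105],"ee":[0.385,0.605,0.044],"trq":[3.961,-25.815,3.545,0.775]}
{"k":36,"q":[-2.079,0.185,1.716,0.185],"qd":[-2.564,2.308,-2.723,-0.036],"ee":[0.387,0.623,0.029]}
{"summary": "any joint saturated: no"}


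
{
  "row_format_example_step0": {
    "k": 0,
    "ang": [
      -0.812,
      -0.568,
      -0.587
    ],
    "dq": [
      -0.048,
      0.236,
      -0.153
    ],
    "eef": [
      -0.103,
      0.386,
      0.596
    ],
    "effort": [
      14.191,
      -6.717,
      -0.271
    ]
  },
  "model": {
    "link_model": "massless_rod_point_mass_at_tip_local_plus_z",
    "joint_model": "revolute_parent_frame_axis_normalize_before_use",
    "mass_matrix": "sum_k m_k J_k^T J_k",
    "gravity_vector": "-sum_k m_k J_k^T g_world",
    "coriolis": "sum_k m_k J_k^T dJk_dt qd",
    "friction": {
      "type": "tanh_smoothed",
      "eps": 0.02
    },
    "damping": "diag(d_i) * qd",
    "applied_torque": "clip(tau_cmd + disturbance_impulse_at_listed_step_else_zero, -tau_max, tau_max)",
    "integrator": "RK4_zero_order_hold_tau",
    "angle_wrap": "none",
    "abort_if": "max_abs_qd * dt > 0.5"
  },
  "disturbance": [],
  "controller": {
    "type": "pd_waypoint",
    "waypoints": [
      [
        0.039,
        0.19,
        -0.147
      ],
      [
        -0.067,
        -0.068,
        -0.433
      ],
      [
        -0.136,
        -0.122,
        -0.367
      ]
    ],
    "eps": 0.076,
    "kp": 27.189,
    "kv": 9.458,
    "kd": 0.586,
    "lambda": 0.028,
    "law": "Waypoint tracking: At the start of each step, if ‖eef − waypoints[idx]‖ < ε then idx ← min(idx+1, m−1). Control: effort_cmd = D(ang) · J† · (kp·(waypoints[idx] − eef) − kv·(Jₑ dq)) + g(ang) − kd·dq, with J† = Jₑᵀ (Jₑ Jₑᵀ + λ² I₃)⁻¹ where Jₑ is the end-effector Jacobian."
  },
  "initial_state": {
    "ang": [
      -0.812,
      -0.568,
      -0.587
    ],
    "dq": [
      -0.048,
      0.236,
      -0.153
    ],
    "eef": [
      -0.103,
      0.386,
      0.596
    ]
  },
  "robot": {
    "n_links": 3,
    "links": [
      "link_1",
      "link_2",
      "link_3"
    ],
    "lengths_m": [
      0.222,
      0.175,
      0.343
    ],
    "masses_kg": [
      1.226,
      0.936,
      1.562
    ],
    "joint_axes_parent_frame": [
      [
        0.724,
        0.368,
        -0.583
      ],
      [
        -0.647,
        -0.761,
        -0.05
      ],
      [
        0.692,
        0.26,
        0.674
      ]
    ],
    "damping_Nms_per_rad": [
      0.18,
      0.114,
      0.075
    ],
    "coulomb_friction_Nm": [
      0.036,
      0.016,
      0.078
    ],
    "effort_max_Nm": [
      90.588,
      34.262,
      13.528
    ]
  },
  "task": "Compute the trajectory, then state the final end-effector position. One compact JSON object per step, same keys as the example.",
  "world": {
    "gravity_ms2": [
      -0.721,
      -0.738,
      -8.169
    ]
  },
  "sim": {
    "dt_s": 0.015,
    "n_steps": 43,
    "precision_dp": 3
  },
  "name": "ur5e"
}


{"k":1,"ang":[-0.804,-0.562,-0.609],"dq":[1.072,0.603,-2.748],"eef":[-0.105,0.387,0.595],"effort":[15.281,-6.771,1.489]}
{"k":2,"ang":[-0.782,-0.55,-0.662],"dq":[1.884,1.016,-4.235],"eef":[-0.105,0.389,0.592],"effort":[16.76,-6.754,2.262]}
{"k":3,"ang":[-0.747,-0.53,-0.734],"dq":[2.723,1.68,-5.343],"eef":[-0.104,0.391,0.588],"effort":[16.822,-6.466,2.64]}
{"k":4,"ang":[-0.701,-0.498,-0.82],"dq":[3.509,2.534,-6.017],"eef":[-0.102,0.392,0.584],"effort":[14.92,-5.8,2.671]}
{"k":5,"ang":[-0.644,-0.454,-0.911],"dq":[4.071,3.378,-6.131],"eef":[-0.098,0.392,0.579],"effort":[11.808,-4.874,2.383]}
{"k":6,"ang":[-0.581,-0.399,-1.0],"dq":[4.325,4.013,-5.777],"eef":[-0.094,0.39,0.574],"effort":[8.625,-3.884,1.924]}
{"k":7,"ang":[-0.516,-0.336,-1.083],"dq":[4.315,4.367,-5.188],"eef":[-0.088,0.388,0.568],"effort":[6.011,-2.968,1.476]}
{"k":8,"ang":[-0.453,-0.27,-1.156],"dq":[4.134,4.477,-4.567],"eef":[-0.082,0.385,0.562],"effort":[4.092,-2.195,1.151]}
{"k":9,"ang":[-0.393,-0.203,-1.22],"dq":[3.868,4.429,-4.022],"eef":[-0.074,0.382,0.555],"effort":[2.768,-1.596,0.977]}
{"k":10,"ang":[-0.337,-0.137,-1.277],"dq":[3.576,4.305,-3.585],"eef":[-0.067,0.38,0.549],"effort":[1.893,-1.175,0.93]}
{"k":11,"ang":[-0.286,-0.074,-1.328],"dq":[3.29,4.163,-3.246],"eef":[-0.059,0.377,0.542],"effort":[1.337,-0.919,0.971]}
{"k":12,"ang":[-0.238,-0.013,-1.374],"dq":[3.026,4.035,-2.983],"eef":[-0.051,0.375,0.534],"effort":[1.007,-0.802,1.06]}
{"k":13,"ang":[-0.195,0.047,-1.418],"dq":[2.787,3.934,-2.771],"eef":[-0.042,0.374,0.526],"effort":[0.839,-0.796,1.167]}
{"k":14,"ang":[-0.155,0.105,-1.458],"dq":[2.574,3.861,-2.594],"eef":[-0.034,0.372,0.518],"effort":[0.787,-0.875,1.273]}
{"k":15,"ang":[-0.118,0.163,-1.495],"dq":[2.382,3.813,-2.437],"eef":[-0.026,0.371,0.509],"effort":[0.821,-1.015,1.365]}
{"k":16,"ang":[-0.083,0.22,-1.531],"dq":[2.209,3.785,-2.293],"eef":[-0.019,0.371,0.5],"effort":[0.921,-1.199,1.435]}
{"k":17,"ang":[-0.051,0.276,-1.564],"dq":[2.054,3.773,-2.155],"eef":[-0.011,0.37,0.491],"effort":[1.07,-1.413,1.48]}
{"k":18,"ang":[-0.022,0.333,-1.596],"dq":[1.916,3.774,-2.018],"eef":[-0.004,0.37,0.481],"effort":[1.258,-1.648,1.498]}
{"k":19,"ang":[0.006,0.389,-1.625],"dq":[1.793,3.785,-1.88],"eef":[0.003,0.37,0.471],"effort":[1.473,-1.894,1.488]}
{"k":20,"ang":[0.032,0.446,-1.652],"dq":[1.685,3.802,-1.736],"eef":[0.01,0.37,0.46],"effort":[1.71,-2.148,1.45]}
{"k":21,"ang":[0.057,0.503,-1.677],"dq":[1.592,3.824,-1.585],"eef":[0.016,0.37,0.45],"effort":[1.961,-2.404,1.386]}
{"k":22,"ang":[0.08,0.561,-1.7],"dq":[1.515,3.848,-1.424],"eef":[0.023,0.37,0.439],"effort":[2.221,-2.659,1.298]}
{"k":23,"ang":[0.102,0.618,-1.72],"dq":[1.452,3.871,-1.253],"eef":[0.028,0.37,0.428],"effort":[2.482,-2.909,1.188]}
{"k":24,"ang":[0.123,0.676,-1.737],"dq":[1.403,3.889,-1.07],"eef":[0.034,0.371,0.417],"effort":[2.74,-3.153,1.059]}
{"k":25,"ang":[0.144,0.735,-1.752],"dq":[1.367,3.901,-0.877],"eef":[0.039,0.371,0.406],"effort":[2.987,-3.387,0.914]}
{"k":26,"ang":[0.164,0.793,-1.764],"dq":[1.343,3.902,-0.674],"eef":[0.044,0.371,0.395],"effort":[3.217,-3.608,0.759]}
{"k":27,"ang":[0.184,0.852,-1.772],"dq":[1.33,3.891,-0.464],"eef":[0.049,0.371,0.384],"effort":[3.424,-3.816,0.597]}
{"k":28,"ang":[0.204,0.91,-1.778],"dq":[1.325,3.866,-0.251],"eef":[0.053,0.371,0.373],"effort":[3.601,-4.007,0.434]}
{"k":29,"ang":[0.224,0.967,-1.78],"dq":[1.327,3.826,-0.04],"eef":[0.058,0.371,0.362],"effort":[3.744,-4.181,0.275]}
{"k":30,"ang":[0.243,1.024,-1.78],"dq":[1.297,3.737,0.095],"eef":[0.062,0.371,0.351],"effort":[3.857,-4.316,0.182]}
{"k":31,"ang":[0.263,1.079,-1.777],"dq":[1.287,3.661,0.245],"eef":[0.066,0.371,0.34],"effort":[3.925,-4.453,0.08]}
{"k":32,"ang":[0.282,1.134,-1.773],"dq":[1.291,3.589,0.407],"eef":[0.07,0.371,0.329],"effort":[3.952,-4.584,-0.029]}
{"k":33,"ang":[0.301,1.187,-1.765],"dq":[1.298,3.511,0.561],"eef":[0.074,0.37,0.318],"effort":[3.947,-4.703,-0.13]}
{"k":34,"ang":[0.321,1.239,-1.756],"dq":[1.304,3.425,0.702],"eef":[0.078,0.37,0.308],"effort":[3.912,-4.809,-0.22]}
{"k":35,"ang":[0.34,1.289,-1.745],"dq":[1.308,3.335,0.827],"eef":[0.082,0.369,0.297],"effort":[3.854,-4.906,-0.296]}
{"k":36,"ang":[0.36,1.339,-1.732],"dq":[1.309,3.243,0.935],"eef":[0.085,0.368,0.286],"effort":[3.775,-4.995,-0.359]}
{"k":37,"ang":[0.38,1.387,-1.717],"dq":[1.308,3.149,1.026],"eef":[0.089,0.367,0.276],"effort":[3.682,-5.078,-0.41]}
{"k":38,"ang":[0.399,1.433,-1.701],"dq":[1.303,3.056,1.103],"eef":[0.093,0.366,0.265],"effort":[3.577,-5.157,-0.45]}
{"k":39,"ang":[0.418,1.478,-1.684],"dq":[1.296,2.965,1.166],"eef":[0.096,0.364,0.255],"effort":[3.466,-5.232,-0.479]}
{"k":40,"ang":[0.438,1.522,-1.666],"dq":[1.287,2.876,1.216],"eef":[0.1,0.363,0.244],"effort":[3.349,-5.306,-0.5]}
{"k":41,"ang":[0.457,1.564,-1.648],"dq":[1.275,2.79,1.256],"eef":[0.103,0.361,0.234],"effort":[3.231,-5.379,-0.513]}
{"k":42,"ang":[0.476,1.606,-1.629],"dq":[1.262,2.707,1.286],"eef":[0.107,0.36,0.224],"effort":[3.113,-5.45,-0.52]}
{"k":43,"ang":[0.495,1.646,-1.609],"dq":[1.247,2.628,1.309],"eef":[0.11,0.358,0.214]}
{"summary": "final eef position (m): 0.110 0.358 0.214"}


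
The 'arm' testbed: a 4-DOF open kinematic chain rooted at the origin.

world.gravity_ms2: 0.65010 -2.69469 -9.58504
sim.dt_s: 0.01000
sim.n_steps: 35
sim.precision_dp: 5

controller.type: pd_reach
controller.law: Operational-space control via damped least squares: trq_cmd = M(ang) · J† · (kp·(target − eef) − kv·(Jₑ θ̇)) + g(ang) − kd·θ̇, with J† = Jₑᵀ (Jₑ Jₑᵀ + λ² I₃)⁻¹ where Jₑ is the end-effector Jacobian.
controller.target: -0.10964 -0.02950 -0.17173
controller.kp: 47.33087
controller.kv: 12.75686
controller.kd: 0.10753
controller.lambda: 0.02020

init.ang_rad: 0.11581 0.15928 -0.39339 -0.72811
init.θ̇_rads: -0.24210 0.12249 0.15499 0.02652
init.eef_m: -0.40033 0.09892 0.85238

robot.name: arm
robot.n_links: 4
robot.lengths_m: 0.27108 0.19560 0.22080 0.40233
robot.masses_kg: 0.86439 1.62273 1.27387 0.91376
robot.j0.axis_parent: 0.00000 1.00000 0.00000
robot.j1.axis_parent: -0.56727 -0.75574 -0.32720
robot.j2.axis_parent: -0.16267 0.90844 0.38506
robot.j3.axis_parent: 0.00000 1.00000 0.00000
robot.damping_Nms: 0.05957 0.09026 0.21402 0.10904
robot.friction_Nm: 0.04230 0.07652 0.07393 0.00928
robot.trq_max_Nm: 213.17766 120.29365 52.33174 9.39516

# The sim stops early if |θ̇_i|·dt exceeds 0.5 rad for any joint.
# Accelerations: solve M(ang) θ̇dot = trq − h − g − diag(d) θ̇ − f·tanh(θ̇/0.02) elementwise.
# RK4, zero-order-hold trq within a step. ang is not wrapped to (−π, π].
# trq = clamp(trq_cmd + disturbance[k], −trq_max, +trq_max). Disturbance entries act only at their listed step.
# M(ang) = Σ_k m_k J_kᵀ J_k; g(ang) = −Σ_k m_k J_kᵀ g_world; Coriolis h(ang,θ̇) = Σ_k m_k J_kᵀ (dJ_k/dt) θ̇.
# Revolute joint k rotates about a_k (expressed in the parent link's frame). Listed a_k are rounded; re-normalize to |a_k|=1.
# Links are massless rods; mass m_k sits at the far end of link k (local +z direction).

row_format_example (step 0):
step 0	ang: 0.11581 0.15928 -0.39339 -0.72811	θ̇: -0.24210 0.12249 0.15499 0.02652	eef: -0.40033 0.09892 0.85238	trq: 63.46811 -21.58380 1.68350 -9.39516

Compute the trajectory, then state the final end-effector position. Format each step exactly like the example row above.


step 1	ang: 0.11687 0.15842 -0.39720 -0.73445	θ̇: 0.44935 -0.29330 -0.89922 -1.30292	eef: -0.40150 0.09904 0.84934	trq: 54.76307 -18.72124 1.89420 -8.02090
step 2	ang: 0.12418 0.15369 -0.41008 -0.75376	θ̇: 1.00955 -0.65616 -1.67622 -2.54982	eef: -0.40105 0.09860 0.84195	trq: 45.26649 -15.61678 1.76929 -6.58122
step 3	ang: 0.13646 0.14545 -0.43003 -0.78441	θ̇: 1.44149 -0.99554 -2.31538 -3.56804	eef: -0.39900 0.09773 0.83075	trq: 35.62606 -12.48130 1.45292 -5.34752
step 4	ang: 0.15241 0.13389 -0.45569 -0.82423	θ̇: 1.74315 -1.32308 -2.81787 -4.38599	eef: -0.39536 0.09656 0.81629	trq: 26.30101 -9.47165 1.07196 -4.24780
step 5	ang: 0.17076 0.11909 -0.48571 -0.87139	θ̇: 1.92108 -1.64410 -3.18967 -5.03672	eef: -0.39015 0.09522 0.79904	trq: 17.60693 -6.69378 0.71515 -3.23257
step 6	ang: 0.19032 0.10110 -0.51885 -0.92437	θ̇: 1.98716 -1.95950 -3.44011 -5.55376	eef: -0.38342 0.09380 0.77945	trq: 9.71501 -4.20043 0.43401 -2.27134
step 7	ang: 0.21005 0.07999 -0.55395 -0.98199	θ̇: 1.95594 -2.26712 -3.58055 -5.96754	eef: -0.37528 0.09242 0.75795	trq: 2.68211 -2.00066 0.24969 -1.34843
step 8	ang: 0.22906 0.05586 -0.58996 -1.04335	θ̇: 1.84273 -2.56276 -3.62338 -6.30313	eef: -0.36585 0.09116 0.73495	trq: -3.51007 -0.07354 0.16183 -0.45873
step 9	ang: 0.24659 0.02885 -0.62597 -1.10776	θ̇: 1.66246 -2.84102 -3.58170 -6.57930	eef: -0.35525 0.09008 0.71080	trq: -8.91965 1.61855 0.15665 0.39600
step 10	ang: 0.26205 -0.00083 -0.66121 -1.17470	θ̇: 1.42907 -3.09610 -3.46906 -6.80863	eef: -0.34364 0.08921 0.68585	trq: -13.61794 3.11906 0.21344 1.21008
step 11	ang: 0.27497 -0.03291 -0.69503 -1.24373	θ̇: 1.15518 -3.32255 -3.29942 -6.99844	eef: -0.33119 0.08856 0.66040	trq: -17.67260 4.46894 0.30915 1.97603
step 12	ang: 0.28500 -0.06710 -0.72693 -1.31449	θ̇: 0.85190 -3.51588 -3.08680 -7.15218	eef: -0.31804 0.08812 0.63471	trq: -21.13980 5.70110 0.42157 2.68613
step 13	ang: 0.29190 -0.10304 -0.75656 -1.38661	θ̇: 0.52877 -3.67287 -2.84469 -7.27102	eef: -0.30436 0.08786 0.60903	trq: -24.06428 6.83761 0.53126 3.33342
step 14	ang: 0.29551 -0.14036 -0.78367 -1.45974	θ̇: 0.19372 -3.79171 -2.58543 -7.35522	eef: -0.29030 0.08771 0.58355	trq: -26.48495 7.88993 0.62247 3.91235
step 15	ang: 0.29574 -0.17867 -0.80816 -1.53354	θ̇: -0.14649 -3.87140 -2.31972 -7.40479	eef: -0.27600 0.08763 0.55844	trq: -28.44548 8.86202 0.68342 4.41908
step 16	ang: 0.29257 -0.21757 -0.83000 -1.60767	θ̇: -0.48606 -3.91121 -2.05627 -7.41999	eef: -0.26161 0.08755 0.53384	trq: -30.00138 9.75531 0.70608 4.85158
step 17	ang: 0.28603 -0.25669 -0.84925 -1.68179	θ̇: -0.82283 -3.91422 -1.80103 -7.40399	eef: -0.24725 0.08742 0.50987	trq: -31.20477 10.57271 0.68485 5.20973
step 18	ang: 0.27614 -0.29566 -0.86602 -1.75561	θ̇: -1.15457 -3.88225 -1.55823 -7.35955	eef: -0.23303 0.08720 0.48663	trq: -32.12786 11.32257 0.61590 5.49475
step 19	ang: 0.26297 -0.33414 -0.88044 -1.82885	θ̇: -1.48014 -3.81717 -1.33016 -7.29010	eef: -0.21903 0.08685 0.46418	trq: -32.84968 12.01997 0.49623 5.70906
step 20	ang: 0.24658 -0.37182 -0.89265 -1.90129	θ̇: -1.79931 -3.72055 -1.11743 -7.19942	eef: -0.20535 0.08633 0.44261	trq: -33.45275 12.68657 0.32273 5.85599
step 21	ang: 0.22703 -0.40838 -0.90283 -1.97274	θ̇: -2.11248 -3.59323 -0.91939 -7.09139	eef: -0.19205 0.08563 0.42197	trq: -34.02204 13.35012 0.09125 5.93947
step 22	ang: 0.20437 -0.44351 -0.91109 -2.04303	θ̇: -2.42052 -3.43505 -0.73442 -6.96971	eef: -0.17918 0.08473 0.40230	trq: -34.64682 14.04450 -0.20434 5.96380
step 23	ang: 0.17865 -0.47691 -0.91756 -2.11206	θ̇: -2.72463 -3.24460 -0.56035 -6.83779	eef: -0.16678 0.08363 0.38366	trq: -35.42587 14.81105 -0.57350 5.93347
step 24	ang: 0.14990 -0.50823 -0.92234 -2.17974	θ̇: -3.02630 -3.01894 -0.39465 -6.69869	eef: -0.15490 0.08232 0.36609	trq: -36.47656 15.70195 -1.03082 5.85302
step 25	ang: 0.11814 -0.53709 -0.92549 -2.24600	θ̇: -3.32735 -2.75338 -0.23466 -6.55518	eef: -0.14357 0.08079 0.34962	trq: -37.94975 16.78641 -1.59889 5.72706
step 26	ang: 0.08335 -0.56308 -0.92707 -2.31082	θ̇: -3.63008 -2.44103 -0.07767 -6.40992	eef: -0.13282 0.07903 0.33432	trq: -40.05411 18.16165 -2.31307 5.56022
step 27	ang: 0.04552 -0.58567 -0.92712 -2.37417	θ̇: -3.93716 -2.07645 0.06584 -6.25879	eef: -0.12269 0.07704 0.32021	trq: -43.10400 19.96900 -3.22103 5.35654
step 28	ang: 0.00456 -0.60432 -0.92584 -2.43598	θ̇: -4.25319 -1.64718 0.19490 -6.10396	eef: -0.11321 0.07484 0.30736	trq: -47.58254 22.43605 -4.41277 5.12098
step 29	ang: -0.03965 -0.61824 -0.92324 -2.49631	θ̇: -4.58614 -1.12717 0.33334 -5.96142	eef: -0.10444 0.07239 0.29582	trq: -54.30379 25.95700 -6.06293 4.86077
step 30	ang: -0.08733 -0.62637 -0.91920 -2.55531	θ̇: -4.94725 -0.48696 0.48392 -5.83805	eef: -0.09644 0.06964 0.28568	trq: -64.79480 31.25311 -8.47167 4.58358
step 31	ang: -0.13888 -0.62730 -0.91360 -2.61323	θ̇: -5.35777 0.31640 0.64857 -5.74672	eef: -0.08930 0.06652 0.27703	trq: -82.21122 39.82251 -12.26128 4.30077
step 32	ang: -0.19503 -0.61910 -0.90635 -2.67052	θ̇: -5.86152 1.35016 0.82569 -5.71352	eef: -0.08316 0.06291 0.27005	trq: -114.15298 55.30560 -18.93375 4.03181
step 33	ang: -0.25711 -0.59860 -0.89730 -2.72802	θ̇: -6.53847 2.79241 1.02754 -5.79194	eef: -0.07826 0.05860 0.26500	trq: -183.21259 88.74052 -32.99696 3.81582
step 34	ang: -0.32797 -0.55974 -0.88639 -2.78744	θ̇: -7.60352 5.06110 1.24348 -6.11164	eef: -0.07506 0.05322 0.26242	trq: -213.17766 120.29365 -52.33174 3.74445
step 35	ang: -0.40490 -0.48823 -0.88448 -2.84186	θ̇: -7.77167 9.33183 -0.66670 -4.85584	eef: -0.07422 0.04743 0.26334
final eef position (m): -0.07422 0.04743 0.26334
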